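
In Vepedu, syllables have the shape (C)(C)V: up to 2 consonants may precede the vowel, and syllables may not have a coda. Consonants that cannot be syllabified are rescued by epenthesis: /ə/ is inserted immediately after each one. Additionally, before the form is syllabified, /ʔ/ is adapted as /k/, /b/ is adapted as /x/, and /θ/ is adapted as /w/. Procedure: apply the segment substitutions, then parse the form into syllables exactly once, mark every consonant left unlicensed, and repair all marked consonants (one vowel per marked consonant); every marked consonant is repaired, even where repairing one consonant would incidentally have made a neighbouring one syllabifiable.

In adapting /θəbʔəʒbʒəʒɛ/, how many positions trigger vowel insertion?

1

After substitution the input is /wəxkəʒxʒəʒɛ/.
The unsyllabifiable consonants are /ʒ/; each receives one epenthetic vowel.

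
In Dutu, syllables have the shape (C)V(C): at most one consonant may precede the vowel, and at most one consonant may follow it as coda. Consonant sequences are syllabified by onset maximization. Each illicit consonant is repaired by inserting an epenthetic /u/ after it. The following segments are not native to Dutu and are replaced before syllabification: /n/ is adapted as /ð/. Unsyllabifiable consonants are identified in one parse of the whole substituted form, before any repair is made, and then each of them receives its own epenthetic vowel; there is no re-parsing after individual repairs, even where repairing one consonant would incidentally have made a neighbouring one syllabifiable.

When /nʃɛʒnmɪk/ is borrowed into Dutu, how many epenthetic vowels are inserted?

After substitution the input is /ðʃɛʒðmɪk/.
The unsyllabifiable consonants are /ð/, /ð/; each receives one epenthetic vowel.

2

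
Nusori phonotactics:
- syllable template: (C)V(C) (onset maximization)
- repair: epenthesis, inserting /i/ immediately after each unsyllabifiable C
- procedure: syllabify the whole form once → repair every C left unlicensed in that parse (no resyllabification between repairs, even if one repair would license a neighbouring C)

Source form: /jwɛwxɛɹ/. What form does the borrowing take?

Under (C)V(C), the unsyllabifiable consonants are /j/ (at most one coda consonant is licensed; onsets are limited to one consonant).
Each unlicensed consonant becomes the onset of a new syllable: /j/ → /ji/.

jiwɛwxɛɹ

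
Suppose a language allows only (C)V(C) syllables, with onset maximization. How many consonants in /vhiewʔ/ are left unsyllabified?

2

The consonants /v/, /ʔ/ cannot be parsed into a legal (C)V(C) syllable (at most one coda consonant is licensed; onsets are limited to one consonant).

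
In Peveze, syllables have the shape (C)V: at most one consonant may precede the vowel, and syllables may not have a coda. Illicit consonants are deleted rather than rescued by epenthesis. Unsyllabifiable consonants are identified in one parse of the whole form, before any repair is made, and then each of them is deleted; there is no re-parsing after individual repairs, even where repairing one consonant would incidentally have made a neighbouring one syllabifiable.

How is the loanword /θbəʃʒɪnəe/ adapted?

bəʒɪnəe

The consonants /θ/, /ʃ/ cannot be parsed into a legal (C)V syllable (no codas are permitted; onsets are limited to one consonant).
Deletion applies to /θ/, /ʃ/.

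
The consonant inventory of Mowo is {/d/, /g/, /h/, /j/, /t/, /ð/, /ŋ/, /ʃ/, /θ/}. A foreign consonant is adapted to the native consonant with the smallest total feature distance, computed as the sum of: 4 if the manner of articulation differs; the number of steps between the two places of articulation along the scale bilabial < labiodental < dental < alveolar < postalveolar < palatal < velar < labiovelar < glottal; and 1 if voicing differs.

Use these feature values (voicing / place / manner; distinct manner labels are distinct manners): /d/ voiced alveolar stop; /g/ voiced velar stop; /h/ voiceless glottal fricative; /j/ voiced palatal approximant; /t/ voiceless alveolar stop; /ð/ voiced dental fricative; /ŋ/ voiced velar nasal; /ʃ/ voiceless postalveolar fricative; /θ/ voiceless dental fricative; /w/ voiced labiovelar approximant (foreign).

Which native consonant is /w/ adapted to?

j

/j/ is closest: same manner (approximant), place distance 2 (labiovelar→palatal), same voicing; total 2. Next closest is /g/ at distance 5.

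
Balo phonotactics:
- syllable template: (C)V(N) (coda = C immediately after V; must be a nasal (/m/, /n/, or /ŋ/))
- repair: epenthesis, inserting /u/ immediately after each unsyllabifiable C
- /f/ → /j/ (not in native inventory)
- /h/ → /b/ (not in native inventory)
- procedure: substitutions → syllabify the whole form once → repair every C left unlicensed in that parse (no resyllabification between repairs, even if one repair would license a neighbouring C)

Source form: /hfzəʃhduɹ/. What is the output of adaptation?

bujuzəʃubuduɹu

Substitution: /h/ → /b/, /f/ → /j/, giving /bjzəʃbduɹ/.
Under (C)V(N), the unsyllabifiable consonants are /b/, /j/, /ʃ/, /b/, /ɹ/ (only a nasal (/m/, /n/, or /ŋ/) is licensed in coda position; onsets are limited to one consonant).
Epenthesis after each stranded consonant: /b/ → /bu/, /j/ → /ju/, /ʃ/ → /ʃu/, /b/ → /bu/, /ɹ/ → /ɹu/.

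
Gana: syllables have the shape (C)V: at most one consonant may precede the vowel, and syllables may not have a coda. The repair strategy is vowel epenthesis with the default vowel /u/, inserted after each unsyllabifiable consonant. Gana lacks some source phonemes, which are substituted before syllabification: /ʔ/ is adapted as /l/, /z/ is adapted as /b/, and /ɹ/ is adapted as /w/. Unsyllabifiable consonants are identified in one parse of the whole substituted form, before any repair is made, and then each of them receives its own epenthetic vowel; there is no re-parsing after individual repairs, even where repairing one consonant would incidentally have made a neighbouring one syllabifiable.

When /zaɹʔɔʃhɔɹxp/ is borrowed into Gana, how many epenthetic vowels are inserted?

After substitution the input is /bawlɔʃhɔwxp/.
The unsyllabifiable consonants are /w/, /ʃ/, /w/, /x/, /p/; each receives one epenthetic vowel.

5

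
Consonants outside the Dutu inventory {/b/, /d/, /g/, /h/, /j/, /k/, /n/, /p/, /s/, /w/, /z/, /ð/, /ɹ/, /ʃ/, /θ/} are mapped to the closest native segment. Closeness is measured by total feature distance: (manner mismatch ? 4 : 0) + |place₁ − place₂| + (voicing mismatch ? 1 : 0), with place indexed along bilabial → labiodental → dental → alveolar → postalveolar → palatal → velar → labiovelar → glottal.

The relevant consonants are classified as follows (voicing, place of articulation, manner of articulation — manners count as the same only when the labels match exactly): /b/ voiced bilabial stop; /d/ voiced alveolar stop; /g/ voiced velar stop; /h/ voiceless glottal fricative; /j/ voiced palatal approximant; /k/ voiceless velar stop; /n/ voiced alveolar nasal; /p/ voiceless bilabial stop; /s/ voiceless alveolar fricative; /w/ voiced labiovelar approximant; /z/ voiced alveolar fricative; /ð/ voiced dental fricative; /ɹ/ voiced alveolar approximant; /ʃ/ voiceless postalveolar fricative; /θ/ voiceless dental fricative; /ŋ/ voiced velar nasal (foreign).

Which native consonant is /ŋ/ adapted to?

n

/n/ is closest: same manner (nasal), place distance 3 (velar→alveolar), same voicing; total 3. Next closest is /g/ at distance 4.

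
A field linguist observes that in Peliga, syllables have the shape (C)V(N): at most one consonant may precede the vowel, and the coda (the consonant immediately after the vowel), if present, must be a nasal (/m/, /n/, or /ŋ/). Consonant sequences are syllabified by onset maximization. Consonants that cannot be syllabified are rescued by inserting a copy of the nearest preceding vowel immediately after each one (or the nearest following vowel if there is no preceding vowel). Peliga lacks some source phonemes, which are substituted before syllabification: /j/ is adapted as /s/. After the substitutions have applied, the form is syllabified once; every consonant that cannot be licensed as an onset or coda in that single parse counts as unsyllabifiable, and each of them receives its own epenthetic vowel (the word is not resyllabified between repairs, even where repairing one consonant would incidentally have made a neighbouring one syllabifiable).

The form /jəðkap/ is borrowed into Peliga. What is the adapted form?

Substitution: /j/ → /s/, giving /səðkap/.
Under (C)V(N), the unsyllabifiable consonants are /ð/, /p/ (only a nasal (/m/, /n/, or /ŋ/) is licensed in coda position; onsets are limited to one consonant).
Inserting the epenthetic vowel yields /ð/ → /ðə/, /p/ → /pa/.

səðəkapa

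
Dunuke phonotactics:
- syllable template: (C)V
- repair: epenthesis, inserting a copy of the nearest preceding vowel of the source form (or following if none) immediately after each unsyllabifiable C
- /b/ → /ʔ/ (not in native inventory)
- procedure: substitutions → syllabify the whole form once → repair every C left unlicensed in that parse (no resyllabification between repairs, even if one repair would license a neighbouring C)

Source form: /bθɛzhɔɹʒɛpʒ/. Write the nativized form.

Substitution: /b/ → /ʔ/, giving /ʔθɛzhɔɹʒɛpʒ/.
Syllabifying with onset maximization leaves /ʔ/, /z/, /ɹ/, /p/, /ʒ/ stranded (no codas are permitted; onsets are limited to one consonant).
Each unlicensed consonant becomes the onset of a new syllable: /ʔ/ → /ʔɛ/, /z/ → /zɛ/, /ɹ/ → /ɹɔ/, /p/ → /pɛ/, /ʒ/ → /ʒɛ/.

ʔɛθɛzɛhɔɹɔʒɛpɛʒɛ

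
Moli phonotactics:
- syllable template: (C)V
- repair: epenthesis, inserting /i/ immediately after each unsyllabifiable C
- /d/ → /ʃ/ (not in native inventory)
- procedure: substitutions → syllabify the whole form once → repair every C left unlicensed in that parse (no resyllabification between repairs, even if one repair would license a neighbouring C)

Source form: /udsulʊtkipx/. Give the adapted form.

uʃisulʊtikipixi

Substitution: /d/ → /ʃ/, giving /uʃsulʊtkipx/.
Under (C)V, the unsyllabifiable consonants are /ʃ/, /t/, /p/, /x/ (no codas are permitted; onsets are limited to one consonant).
Epenthesis after each stranded consonant: /ʃ/ → /ʃi/, /t/ → /ti/, /p/ → /pi/, /x/ → /xi/.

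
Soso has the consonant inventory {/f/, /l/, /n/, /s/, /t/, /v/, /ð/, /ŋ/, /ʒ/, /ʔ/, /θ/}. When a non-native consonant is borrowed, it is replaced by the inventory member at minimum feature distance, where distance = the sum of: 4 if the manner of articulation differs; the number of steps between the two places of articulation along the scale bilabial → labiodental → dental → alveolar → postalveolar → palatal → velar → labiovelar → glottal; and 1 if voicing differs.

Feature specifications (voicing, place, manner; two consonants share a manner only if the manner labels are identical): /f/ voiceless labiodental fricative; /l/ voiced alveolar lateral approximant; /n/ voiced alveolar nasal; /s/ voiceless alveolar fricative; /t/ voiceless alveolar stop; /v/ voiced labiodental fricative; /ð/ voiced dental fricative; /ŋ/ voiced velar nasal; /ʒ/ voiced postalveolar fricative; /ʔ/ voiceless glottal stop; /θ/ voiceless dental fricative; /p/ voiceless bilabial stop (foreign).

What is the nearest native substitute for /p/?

/t/ is closest: same manner (stop), place distance 3 (bilabial→alveolar), same voicing; total 3. Next closest is /f/ at distance 5.

t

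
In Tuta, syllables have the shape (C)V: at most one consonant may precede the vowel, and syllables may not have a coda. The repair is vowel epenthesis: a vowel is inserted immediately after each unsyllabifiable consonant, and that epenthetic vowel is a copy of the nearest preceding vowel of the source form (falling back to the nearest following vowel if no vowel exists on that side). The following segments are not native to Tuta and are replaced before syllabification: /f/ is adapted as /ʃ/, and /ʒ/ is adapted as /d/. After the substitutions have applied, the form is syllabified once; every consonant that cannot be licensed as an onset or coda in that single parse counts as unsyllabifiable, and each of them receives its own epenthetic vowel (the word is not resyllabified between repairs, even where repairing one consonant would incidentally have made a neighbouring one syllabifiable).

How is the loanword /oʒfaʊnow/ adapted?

odoʃaʊnowo

Substitution: /ʒ/ → /d/, /f/ → /ʃ/, giving /odʃaʊnow/.
Syllabifying with onset maximization leaves /d/, /w/ stranded (no codas are permitted; onsets are limited to one consonant).
Epenthesis after each stranded consonant: /d/ → /do/, /w/ → /wo/.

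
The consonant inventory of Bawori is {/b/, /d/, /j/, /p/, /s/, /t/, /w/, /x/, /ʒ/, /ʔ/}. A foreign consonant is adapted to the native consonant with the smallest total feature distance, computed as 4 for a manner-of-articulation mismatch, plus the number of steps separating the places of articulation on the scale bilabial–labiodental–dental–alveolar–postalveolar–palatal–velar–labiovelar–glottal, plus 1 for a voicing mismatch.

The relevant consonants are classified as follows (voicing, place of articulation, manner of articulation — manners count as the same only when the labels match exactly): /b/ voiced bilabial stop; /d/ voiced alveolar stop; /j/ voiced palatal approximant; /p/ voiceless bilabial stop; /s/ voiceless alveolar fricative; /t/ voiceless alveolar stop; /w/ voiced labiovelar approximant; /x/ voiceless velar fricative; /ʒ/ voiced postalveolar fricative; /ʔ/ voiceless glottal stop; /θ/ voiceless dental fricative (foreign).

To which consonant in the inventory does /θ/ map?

/s/ is closest: same manner (fricative), place distance 1 (dental→alveolar), same voicing; total 1. Next closest is /ʒ/ at distance 3.

s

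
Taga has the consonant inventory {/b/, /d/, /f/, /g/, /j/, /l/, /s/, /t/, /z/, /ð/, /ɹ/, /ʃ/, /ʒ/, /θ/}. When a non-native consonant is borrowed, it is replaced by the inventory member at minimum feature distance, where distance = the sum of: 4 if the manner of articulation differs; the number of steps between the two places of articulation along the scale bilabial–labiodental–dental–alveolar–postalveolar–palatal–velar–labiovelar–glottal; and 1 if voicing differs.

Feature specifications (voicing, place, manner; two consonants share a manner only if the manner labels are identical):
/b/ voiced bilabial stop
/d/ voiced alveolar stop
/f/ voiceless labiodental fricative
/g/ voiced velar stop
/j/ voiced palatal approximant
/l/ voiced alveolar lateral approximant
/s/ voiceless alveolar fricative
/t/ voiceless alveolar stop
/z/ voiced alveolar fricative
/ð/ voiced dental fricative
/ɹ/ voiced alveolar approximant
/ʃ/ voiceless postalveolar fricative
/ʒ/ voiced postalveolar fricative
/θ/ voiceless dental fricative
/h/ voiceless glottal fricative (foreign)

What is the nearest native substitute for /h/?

/ʃ/ is closest: same manner (fricative), place distance 4 (glottal→postalveolar), same voicing; total 4. Next closest is /s/ at distance 5.

ʃ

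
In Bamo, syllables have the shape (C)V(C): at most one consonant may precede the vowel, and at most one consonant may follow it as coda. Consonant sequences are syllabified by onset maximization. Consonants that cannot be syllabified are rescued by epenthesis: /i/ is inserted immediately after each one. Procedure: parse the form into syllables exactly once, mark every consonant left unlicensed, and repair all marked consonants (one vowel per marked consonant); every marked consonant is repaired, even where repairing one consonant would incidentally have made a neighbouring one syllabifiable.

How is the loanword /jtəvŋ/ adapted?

The consonants /j/, /ŋ/ cannot be parsed into a legal (C)V(C) syllable (at most one coda consonant is licensed; onsets are limited to one consonant).
Inserting the epenthetic vowel yields /j/ → /ji/, /ŋ/ → /ŋi/.

jitəvŋi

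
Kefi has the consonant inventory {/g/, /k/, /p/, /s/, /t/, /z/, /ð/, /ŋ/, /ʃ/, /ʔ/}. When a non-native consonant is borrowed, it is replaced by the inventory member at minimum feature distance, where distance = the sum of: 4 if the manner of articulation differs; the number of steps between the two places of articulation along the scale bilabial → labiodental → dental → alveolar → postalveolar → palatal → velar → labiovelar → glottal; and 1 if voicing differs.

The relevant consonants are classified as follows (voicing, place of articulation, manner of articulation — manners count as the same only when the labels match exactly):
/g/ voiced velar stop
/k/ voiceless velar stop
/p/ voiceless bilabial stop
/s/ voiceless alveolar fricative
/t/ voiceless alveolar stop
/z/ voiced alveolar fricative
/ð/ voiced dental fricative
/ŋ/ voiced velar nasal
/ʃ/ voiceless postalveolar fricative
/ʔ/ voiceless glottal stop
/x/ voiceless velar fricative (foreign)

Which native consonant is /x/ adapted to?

ʃ

/ʃ/ is closest: same manner (fricative), place distance 2 (velar→postalveolar), same voicing; total 2. Next closest is /s/ at distance 3.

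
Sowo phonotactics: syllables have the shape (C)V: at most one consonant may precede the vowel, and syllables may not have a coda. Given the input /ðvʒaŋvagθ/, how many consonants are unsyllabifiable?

Syllabifying with onset maximization leaves /ð/, /v/, /ŋ/, /g/, /θ/ stranded (no codas are permitted; onsets are limited to one consonant).

5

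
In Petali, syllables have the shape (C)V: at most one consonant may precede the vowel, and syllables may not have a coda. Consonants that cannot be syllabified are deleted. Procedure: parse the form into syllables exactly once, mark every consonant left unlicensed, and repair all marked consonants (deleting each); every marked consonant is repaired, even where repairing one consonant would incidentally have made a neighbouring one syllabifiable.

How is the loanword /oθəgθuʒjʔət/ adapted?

The consonants /g/, /ʒ/, /j/, /t/ cannot be parsed into a legal (C)V syllable (no codas are permitted; onsets are limited to one consonant).
Deletion applies to /g/, /ʒ/, /j/, /t/.

oθəθuʔə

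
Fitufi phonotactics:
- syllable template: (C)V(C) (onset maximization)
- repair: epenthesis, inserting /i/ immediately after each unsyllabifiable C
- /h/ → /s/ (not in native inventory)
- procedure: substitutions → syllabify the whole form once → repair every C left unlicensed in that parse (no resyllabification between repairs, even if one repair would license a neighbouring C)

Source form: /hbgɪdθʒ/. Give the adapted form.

sibigɪdθiʒi

Substitution: /h/ → /s/, giving /sbgɪdθʒ/.
Syllabifying with onset maximization leaves /s/, /b/, /θ/, /ʒ/ stranded (at most one coda consonant is licensed; onsets are limited to one consonant).
Each unlicensed consonant becomes the onset of a new syllable: /s/ → /si/, /b/ → /bi/, /θ/ → /θi/, /ʒ/ → /ʒi/.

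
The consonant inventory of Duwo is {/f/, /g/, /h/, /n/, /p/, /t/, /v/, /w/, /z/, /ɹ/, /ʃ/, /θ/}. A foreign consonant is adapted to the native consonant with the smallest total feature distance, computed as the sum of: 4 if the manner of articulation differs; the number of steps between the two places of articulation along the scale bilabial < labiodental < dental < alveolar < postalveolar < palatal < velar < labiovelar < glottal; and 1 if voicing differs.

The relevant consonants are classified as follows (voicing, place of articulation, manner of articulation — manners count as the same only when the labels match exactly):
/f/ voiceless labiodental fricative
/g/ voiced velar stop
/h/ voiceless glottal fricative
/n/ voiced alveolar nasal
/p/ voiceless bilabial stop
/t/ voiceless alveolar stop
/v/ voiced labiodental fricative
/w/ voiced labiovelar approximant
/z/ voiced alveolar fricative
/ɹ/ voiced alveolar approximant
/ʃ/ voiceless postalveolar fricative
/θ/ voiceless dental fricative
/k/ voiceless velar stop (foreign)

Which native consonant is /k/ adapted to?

g

/g/ is closest: same manner (stop), place distance 0 (velar→velar), voicing differs (+1); total 1. Next closest is /t/ at distance 3.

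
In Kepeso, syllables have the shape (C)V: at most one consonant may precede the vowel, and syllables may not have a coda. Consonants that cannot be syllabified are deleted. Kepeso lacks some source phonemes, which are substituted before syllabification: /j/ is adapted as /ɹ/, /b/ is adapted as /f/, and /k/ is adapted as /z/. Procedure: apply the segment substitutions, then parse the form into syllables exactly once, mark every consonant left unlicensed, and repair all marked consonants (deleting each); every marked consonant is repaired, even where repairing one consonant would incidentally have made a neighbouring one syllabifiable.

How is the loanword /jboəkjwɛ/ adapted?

foəwɛ

Substitution: /j/ → /ɹ/, /b/ → /f/, /k/ → /z/, giving /ɹfoəzɹwɛ/.
Under (C)V, the unsyllabifiable consonants are /ɹ/, /z/, /ɹ/ (no codas are permitted; onsets are limited to one consonant).
Deleting the stranded consonants removes /ɹ/, /z/, /ɹ/.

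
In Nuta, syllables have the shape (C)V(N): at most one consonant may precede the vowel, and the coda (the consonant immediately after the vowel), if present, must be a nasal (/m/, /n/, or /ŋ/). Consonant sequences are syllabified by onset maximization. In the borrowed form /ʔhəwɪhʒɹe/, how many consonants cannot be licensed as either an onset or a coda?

The consonants /ʔ/, /h/, /ʒ/ cannot be parsed into a legal (C)V(N) syllable (only a nasal (/m/, /n/, or /ŋ/) is licensed in coda position; onsets are limited to one consonant).

3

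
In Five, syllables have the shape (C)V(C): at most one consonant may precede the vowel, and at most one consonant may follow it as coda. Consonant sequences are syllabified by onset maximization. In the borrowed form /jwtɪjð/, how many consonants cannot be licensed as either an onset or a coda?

3

The consonants /j/, /w/, /ð/ cannot be parsed into a legal (C)V(C) syllable (at most one coda consonant is licensed; onsets are limited to one consonant).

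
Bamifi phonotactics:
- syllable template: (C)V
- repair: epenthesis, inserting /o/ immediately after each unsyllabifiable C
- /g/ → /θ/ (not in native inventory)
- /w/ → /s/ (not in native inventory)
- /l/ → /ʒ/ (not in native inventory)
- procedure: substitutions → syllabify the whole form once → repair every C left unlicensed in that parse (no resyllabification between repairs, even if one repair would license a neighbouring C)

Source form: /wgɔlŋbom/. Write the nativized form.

Substitution: /w/ → /s/, /g/ → /θ/, /l/ → /ʒ/, giving /sθɔʒŋbom/.
The consonants /s/, /ʒ/, /ŋ/, /m/ cannot be parsed into a legal (C)V syllable (no codas are permitted; onsets are limited to one consonant).
Epenthesis after each stranded consonant: /s/ → /so/, /ʒ/ → /ʒo/, /ŋ/ → /ŋo/, /m/ → /mo/.

soθɔʒoŋobomo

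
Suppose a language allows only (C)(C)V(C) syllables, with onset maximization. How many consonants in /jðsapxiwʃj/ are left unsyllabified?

3

The consonants /j/, /ʃ/, /j/ cannot be parsed into a legal (C)(C)V(C) syllable (at most one coda consonant is licensed; onsets may contain at most 2 consonants).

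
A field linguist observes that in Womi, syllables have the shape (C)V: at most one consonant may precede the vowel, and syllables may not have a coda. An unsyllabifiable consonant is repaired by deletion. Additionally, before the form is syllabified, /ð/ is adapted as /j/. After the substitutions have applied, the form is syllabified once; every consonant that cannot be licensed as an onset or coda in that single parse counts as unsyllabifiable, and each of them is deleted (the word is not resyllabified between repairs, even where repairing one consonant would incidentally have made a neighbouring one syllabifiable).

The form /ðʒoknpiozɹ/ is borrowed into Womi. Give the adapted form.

ʒopio

Substitution: /ð/ → /j/, giving /jʒoknpiozɹ/.
The consonants /j/, /k/, /n/, /z/, /ɹ/ cannot be parsed into a legal (C)V syllable (no codas are permitted; onsets are limited to one consonant).
Deletion applies to /j/, /k/, /n/, /z/, /ɹ/.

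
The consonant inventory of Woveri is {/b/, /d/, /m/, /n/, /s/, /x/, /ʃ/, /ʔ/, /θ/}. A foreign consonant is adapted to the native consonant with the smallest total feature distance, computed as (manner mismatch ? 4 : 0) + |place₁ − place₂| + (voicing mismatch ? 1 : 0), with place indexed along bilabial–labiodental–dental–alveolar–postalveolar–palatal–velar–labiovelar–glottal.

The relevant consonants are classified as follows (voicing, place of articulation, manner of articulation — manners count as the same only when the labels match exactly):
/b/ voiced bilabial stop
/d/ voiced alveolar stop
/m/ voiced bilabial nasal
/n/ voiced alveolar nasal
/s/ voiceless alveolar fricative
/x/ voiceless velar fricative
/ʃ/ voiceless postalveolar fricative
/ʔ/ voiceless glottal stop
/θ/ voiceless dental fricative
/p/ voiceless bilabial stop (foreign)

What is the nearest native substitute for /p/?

b

/b/ is closest: same manner (stop), place distance 0 (bilabial→bilabial), voicing differs (+1); total 1. Next closest is /d/ at distance 4.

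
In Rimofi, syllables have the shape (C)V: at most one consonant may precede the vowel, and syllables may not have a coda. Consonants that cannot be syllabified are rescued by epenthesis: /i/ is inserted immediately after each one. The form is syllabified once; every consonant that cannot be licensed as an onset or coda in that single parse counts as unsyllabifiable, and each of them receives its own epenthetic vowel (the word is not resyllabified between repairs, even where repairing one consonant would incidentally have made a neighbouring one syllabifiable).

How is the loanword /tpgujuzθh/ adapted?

tipigujuziθihi

The consonants /t/, /p/, /z/, /θ/, /h/ cannot be parsed into a legal (C)V syllable (no codas are permitted; onsets are limited to one consonant).
Inserting the epenthetic vowel yields /t/ → /ti/, /p/ → /pi/, /z/ → /zi/, /θ/ → /θi/, /h/ → /hi/.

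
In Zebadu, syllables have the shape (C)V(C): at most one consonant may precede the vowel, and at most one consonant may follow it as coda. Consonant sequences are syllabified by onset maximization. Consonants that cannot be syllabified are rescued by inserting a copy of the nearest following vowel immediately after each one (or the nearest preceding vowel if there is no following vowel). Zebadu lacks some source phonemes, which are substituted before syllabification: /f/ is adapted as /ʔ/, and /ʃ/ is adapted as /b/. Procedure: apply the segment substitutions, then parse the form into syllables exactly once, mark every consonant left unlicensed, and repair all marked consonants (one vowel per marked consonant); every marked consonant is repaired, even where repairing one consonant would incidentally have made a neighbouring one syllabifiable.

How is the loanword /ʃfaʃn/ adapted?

Substitution: /ʃ/ → /b/, /f/ → /ʔ/, giving /bʔabn/.
Syllabifying with onset maximization leaves /b/, /n/ stranded (at most one coda consonant is licensed; onsets are limited to one consonant).
Epenthesis after each stranded consonant: /b/ → /ba/, /n/ → /na/.

baʔabna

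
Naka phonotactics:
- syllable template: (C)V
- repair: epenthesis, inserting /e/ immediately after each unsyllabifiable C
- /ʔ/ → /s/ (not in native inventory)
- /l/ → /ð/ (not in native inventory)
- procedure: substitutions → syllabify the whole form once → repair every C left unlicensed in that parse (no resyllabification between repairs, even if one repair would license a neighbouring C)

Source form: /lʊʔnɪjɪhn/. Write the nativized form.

ðʊsenɪjɪhene

Substitution: /l/ → /ð/, /ʔ/ → /s/, giving /ðʊsnɪjɪhn/.
Under (C)V, the unsyllabifiable consonants are /s/, /h/, /n/ (no codas are permitted; onsets are limited to one consonant).
Epenthesis after each stranded consonant: /s/ → /se/, /h/ → /he/, /n/ → /ne/.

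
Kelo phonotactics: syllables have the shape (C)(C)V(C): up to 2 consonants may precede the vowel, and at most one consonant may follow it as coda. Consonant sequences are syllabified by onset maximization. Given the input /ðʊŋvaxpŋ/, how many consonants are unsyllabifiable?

The consonants /p/, /ŋ/ cannot be parsed into a legal (C)(C)V(C) syllable (at most one coda consonant is licensed; onsets may contain at most 2 consonants).

2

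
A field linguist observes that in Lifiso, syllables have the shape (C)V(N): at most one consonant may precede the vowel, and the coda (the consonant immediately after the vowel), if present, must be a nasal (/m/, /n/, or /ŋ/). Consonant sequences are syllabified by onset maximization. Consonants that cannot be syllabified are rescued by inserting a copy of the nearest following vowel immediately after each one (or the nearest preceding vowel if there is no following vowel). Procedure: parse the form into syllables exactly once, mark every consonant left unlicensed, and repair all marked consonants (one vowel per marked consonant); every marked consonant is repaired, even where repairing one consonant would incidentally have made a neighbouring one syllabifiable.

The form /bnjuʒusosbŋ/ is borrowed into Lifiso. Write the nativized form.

Syllabifying with onset maximization leaves /b/, /n/, /s/, /b/, /ŋ/ stranded (only a nasal (/m/, /n/, or /ŋ/) is licensed in coda position; onsets are limited to one consonant).
Inserting the epenthetic vowel yields /b/ → /bu/, /n/ → /nu/, /s/ → /so/, /b/ → /bo/, /ŋ/ → /ŋo/.

bunujuʒusosoboŋo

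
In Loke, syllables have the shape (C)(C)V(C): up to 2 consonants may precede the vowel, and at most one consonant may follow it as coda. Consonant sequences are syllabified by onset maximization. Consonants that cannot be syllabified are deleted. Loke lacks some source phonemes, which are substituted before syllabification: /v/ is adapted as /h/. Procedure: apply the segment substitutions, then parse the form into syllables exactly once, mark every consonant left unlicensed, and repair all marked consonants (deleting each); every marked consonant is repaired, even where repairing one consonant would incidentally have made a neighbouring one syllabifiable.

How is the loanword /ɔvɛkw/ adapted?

Substitution: /v/ → /h/, giving /ɔhɛkw/.
Under (C)(C)V(C), the unsyllabifiable consonants are /w/ (at most one coda consonant is licensed; onsets may contain at most 2 consonants).
Each unlicensed consonant is deleted: /w/.

ɔhɛk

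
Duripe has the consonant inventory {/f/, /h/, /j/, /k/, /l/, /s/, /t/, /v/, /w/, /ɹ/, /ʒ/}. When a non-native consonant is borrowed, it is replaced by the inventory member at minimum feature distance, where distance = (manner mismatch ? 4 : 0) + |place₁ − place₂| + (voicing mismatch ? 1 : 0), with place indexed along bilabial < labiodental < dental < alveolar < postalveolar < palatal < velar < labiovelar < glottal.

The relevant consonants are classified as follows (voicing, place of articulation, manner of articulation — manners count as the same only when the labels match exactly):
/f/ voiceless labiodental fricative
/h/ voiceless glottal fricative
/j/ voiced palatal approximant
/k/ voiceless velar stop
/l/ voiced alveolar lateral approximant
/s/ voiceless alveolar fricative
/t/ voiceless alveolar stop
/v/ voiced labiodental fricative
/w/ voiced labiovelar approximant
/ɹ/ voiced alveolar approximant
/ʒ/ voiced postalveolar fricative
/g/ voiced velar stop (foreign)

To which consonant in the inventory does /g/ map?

/k/ is closest: same manner (stop), place distance 0 (velar→velar), voicing differs (+1); total 1. Next closest is /t/ at distance 4.

k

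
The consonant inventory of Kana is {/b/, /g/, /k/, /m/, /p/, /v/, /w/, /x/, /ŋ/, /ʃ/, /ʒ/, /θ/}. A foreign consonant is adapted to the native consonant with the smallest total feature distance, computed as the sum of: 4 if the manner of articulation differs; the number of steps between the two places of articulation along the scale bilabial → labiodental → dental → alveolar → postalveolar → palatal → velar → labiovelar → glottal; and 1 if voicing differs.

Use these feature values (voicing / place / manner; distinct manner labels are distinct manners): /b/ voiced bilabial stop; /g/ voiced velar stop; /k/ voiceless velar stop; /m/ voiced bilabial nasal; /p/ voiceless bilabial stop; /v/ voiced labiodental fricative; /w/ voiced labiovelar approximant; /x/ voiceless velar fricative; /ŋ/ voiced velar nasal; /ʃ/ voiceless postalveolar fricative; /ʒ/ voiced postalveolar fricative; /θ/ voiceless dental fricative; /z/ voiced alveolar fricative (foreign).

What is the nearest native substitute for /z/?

/ʒ/ is closest: same manner (fricative), place distance 1 (alveolar→postalveolar), same voicing; total 1. Next closest is /v/ at distance 2.

ʒ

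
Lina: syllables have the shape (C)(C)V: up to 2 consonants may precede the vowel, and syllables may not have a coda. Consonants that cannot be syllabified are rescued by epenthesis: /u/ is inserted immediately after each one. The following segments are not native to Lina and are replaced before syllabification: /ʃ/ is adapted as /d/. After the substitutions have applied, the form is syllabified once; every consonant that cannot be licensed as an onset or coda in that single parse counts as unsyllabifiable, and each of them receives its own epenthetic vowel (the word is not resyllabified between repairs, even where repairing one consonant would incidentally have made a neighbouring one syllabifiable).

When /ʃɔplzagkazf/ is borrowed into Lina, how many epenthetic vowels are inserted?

After substitution the input is /dɔplzagkazf/.
The unsyllabifiable consonants are /p/, /z/, /f/; each receives one epenthetic vowel.

3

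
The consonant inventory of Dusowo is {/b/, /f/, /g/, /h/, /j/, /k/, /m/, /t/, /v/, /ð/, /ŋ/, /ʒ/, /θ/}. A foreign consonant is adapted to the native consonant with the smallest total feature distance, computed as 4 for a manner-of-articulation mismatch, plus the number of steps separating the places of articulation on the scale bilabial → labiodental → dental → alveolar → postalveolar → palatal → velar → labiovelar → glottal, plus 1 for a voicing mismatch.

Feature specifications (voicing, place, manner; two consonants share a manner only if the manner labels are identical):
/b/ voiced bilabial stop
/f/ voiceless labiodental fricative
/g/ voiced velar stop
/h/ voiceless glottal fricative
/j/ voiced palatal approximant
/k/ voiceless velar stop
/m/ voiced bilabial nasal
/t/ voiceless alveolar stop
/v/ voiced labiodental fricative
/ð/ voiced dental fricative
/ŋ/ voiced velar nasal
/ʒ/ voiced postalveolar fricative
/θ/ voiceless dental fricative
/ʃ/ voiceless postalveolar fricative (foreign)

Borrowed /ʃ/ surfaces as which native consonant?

ʒ

/ʒ/ is closest: same manner (fricative), place distance 0 (postalveolar→postalveolar), voicing differs (+1); total 1. Next closest is /θ/ at distance 2.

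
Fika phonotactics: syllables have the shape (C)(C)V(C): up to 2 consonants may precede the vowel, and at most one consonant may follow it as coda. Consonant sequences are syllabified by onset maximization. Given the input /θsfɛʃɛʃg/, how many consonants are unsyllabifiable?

2

The consonants /θ/, /g/ cannot be parsed into a legal (C)(C)V(C) syllable (at most one coda consonant is licensed; onsets may contain at most 2 consonants).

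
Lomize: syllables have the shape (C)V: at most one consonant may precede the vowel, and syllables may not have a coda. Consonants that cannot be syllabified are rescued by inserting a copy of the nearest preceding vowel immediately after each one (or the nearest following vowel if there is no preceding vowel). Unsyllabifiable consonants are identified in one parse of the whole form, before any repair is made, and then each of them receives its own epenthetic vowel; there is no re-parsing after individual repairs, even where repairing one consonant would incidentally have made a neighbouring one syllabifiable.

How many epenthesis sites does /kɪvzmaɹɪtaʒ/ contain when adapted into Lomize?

3

The unsyllabifiable consonants are /v/, /z/, /ʒ/; each receives one epenthetic vowel.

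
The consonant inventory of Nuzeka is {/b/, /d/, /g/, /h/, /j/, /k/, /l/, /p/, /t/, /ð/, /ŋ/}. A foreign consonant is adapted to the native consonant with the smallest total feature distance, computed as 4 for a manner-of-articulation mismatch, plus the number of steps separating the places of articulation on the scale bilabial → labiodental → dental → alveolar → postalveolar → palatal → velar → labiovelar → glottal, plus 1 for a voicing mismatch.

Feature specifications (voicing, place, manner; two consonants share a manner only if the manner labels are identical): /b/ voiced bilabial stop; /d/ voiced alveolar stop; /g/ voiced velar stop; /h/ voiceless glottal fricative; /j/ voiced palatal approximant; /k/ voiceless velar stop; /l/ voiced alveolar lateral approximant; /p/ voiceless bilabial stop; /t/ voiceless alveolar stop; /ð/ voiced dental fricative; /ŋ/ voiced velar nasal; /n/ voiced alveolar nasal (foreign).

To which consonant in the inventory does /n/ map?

/ŋ/ is closest: same manner (nasal), place distance 3 (alveolar→velar), same voicing; total 3. Next closest is /d/ at distance 4.

ŋ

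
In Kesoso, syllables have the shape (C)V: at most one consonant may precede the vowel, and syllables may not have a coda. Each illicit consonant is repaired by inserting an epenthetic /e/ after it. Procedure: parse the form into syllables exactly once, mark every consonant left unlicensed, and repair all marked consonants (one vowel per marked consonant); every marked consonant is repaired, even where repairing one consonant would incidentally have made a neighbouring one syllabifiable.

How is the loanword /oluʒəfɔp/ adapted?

Syllabifying with onset maximization leaves /p/ stranded (no codas are permitted; onsets are limited to one consonant).
Inserting the epenthetic vowel yields /p/ → /pe/.

oluʒəfɔpe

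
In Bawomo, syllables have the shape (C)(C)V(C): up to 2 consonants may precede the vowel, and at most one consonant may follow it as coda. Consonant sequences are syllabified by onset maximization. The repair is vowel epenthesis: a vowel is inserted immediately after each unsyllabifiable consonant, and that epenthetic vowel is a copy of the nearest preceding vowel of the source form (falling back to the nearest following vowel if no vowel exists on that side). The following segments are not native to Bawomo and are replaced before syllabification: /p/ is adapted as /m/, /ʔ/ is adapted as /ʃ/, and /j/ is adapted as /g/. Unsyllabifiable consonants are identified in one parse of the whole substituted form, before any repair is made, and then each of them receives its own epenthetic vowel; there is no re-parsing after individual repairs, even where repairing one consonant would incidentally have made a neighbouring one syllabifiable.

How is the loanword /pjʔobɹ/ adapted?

mogʃobɹo

Substitution: /p/ → /m/, /j/ → /g/, /ʔ/ → /ʃ/, giving /mgʃobɹ/.
Under (C)(C)V(C), the unsyllabifiable consonants are /m/, /ɹ/ (at most one coda consonant is licensed; onsets may contain at most 2 consonants).
Inserting the epenthetic vowel yields /m/ → /mo/, /ɹ/ → /ɹo/.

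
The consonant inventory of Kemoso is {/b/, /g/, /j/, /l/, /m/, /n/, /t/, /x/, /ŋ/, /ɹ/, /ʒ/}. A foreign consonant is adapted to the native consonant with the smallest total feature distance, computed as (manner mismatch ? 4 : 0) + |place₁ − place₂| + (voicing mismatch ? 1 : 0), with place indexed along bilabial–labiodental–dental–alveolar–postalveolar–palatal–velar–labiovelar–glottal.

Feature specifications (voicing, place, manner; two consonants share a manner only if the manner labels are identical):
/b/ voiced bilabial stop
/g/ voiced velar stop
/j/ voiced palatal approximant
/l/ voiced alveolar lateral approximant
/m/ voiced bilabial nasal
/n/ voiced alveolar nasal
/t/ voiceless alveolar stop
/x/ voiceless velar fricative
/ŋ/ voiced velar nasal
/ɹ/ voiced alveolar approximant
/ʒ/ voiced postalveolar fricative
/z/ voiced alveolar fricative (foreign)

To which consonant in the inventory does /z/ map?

/ʒ/ is closest: same manner (fricative), place distance 1 (alveolar→postalveolar), same voicing; total 1. Next closest is /l/ at distance 4.

ʒ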